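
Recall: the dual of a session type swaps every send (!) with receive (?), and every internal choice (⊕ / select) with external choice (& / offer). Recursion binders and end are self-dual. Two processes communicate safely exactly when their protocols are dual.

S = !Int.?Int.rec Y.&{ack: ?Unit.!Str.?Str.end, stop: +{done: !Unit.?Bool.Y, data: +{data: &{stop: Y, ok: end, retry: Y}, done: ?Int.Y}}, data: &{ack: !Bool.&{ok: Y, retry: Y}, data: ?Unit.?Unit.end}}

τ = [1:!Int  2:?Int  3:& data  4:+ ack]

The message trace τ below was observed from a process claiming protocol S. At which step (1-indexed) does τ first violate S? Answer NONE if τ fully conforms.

4

[1] !Int  ok  state: ?Int.rec Y.…
[2] ?Int  ok  state: rec Y.…
[3] & data  ok  state: &{ack: !Bool.&{ok: rec Y.…, retry: rec Y.…}, data: ?Unit.?Unit.end}
[4] got + ack, protocol expects & ack or & data  ✗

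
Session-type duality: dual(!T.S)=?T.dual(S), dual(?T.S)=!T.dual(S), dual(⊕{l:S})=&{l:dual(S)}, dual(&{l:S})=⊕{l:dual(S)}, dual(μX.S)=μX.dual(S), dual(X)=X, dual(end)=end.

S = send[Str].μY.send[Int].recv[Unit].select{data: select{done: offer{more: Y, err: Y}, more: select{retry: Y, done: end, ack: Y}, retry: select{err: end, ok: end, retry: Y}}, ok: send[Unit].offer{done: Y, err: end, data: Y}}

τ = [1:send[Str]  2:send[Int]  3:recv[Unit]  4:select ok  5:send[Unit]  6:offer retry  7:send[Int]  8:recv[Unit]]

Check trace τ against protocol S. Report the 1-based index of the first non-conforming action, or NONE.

[1] send[Str]  ok  residual = μY.…
[2] send[Int]  ok  residual = recv[Unit].select{data: select{done: offer{more: μY.…, err: μY.…}, more: select{retry: μY.…, done: end, ack: μY.…}, retry: select{err: end, ok: end, retry: μY.…}}, ok: send[Unit].offer{done: μY.…, err: end, data: μY.…}}
[3] recv[Unit]  ok  residual = select{data: select{done: offer{more: μY.…, err: μY.…}, more: select{retry: μY.…, done: end, ack: μY.…}, retry: select{err: end, ok: end, retry: μY.…}}, ok: send[Unit].offer{done: μY.…, err: end, data: μY.…}}
[4] select ok  ok  residual = send[Unit].offer{done: μY.…, err: end, data: μY.…}
[5] send[Unit]  ok  residual = offer{done: μY.…, err: end, data: μY.…}
[6] got offer retry, protocol expects offer done or offer err or offer data  ✗

6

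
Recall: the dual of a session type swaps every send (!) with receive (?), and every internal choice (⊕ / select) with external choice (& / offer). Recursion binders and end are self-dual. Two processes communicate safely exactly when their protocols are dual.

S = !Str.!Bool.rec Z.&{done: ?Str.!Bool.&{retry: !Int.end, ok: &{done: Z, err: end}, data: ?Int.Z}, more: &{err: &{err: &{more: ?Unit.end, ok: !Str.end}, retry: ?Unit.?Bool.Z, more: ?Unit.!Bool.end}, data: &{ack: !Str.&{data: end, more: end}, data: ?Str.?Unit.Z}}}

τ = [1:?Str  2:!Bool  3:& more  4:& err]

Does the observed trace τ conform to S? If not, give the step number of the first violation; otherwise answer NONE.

[1] got ?Str, protocol expects !Str  ✗

1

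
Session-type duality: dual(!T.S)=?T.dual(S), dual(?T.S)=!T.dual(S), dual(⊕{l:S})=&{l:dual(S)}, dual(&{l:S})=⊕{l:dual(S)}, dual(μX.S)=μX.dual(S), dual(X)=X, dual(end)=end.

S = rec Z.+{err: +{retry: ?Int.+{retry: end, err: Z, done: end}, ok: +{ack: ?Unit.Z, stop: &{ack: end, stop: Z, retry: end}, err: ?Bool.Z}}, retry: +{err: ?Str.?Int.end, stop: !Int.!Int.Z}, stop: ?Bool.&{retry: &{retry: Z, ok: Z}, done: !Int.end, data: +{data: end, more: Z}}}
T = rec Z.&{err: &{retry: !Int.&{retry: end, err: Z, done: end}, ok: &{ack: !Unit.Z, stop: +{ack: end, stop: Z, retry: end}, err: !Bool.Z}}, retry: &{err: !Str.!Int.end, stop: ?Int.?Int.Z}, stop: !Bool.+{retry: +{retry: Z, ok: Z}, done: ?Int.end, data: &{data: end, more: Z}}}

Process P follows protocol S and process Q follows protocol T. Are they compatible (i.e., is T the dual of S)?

rec Z vs rec Z  match (binder kept)
  +{err,retry,stop} vs &{err,retry,stop}  match same labels
    case err:
      +{retry,ok} vs &{retry,ok}  match same labels
        case retry:
          ?Int vs !Int  match
            +{retry,err,done} vs &{retry,err,done}  match same labels
              case retry:
                end vs end  match
              case err:
                Z vs Z  match
              case done:
                end vs end  match
        case ok:
          +{ack,stop,err} vs &{ack,stop,err}  match same labels
            case ack:
              ?Unit vs !Unit  match
                Z vs Z  match
            case stop:
              &{ack,stop,retry} vs +{ack,stop,retry}  match same labels
                case ack:
                  end vs end  match
                case stop:
                  Z vs Z  match
                case retry:
                  end vs end  match
            case err:
              ?Bool vs !Bool  match
                Z vs Z  match
    case retry:
      +{err,stop} vs &{err,stop}  match same labels
        case err:
          ?Str vs !Str  match
            ?Int vs !Int  match
              end vs end  match
        case stop:
          !Int vs ?Int  match
            !Int vs ?Int  match
              Z vs Z  match
    case stop:
      ?Bool vs !Bool  match
        &{retry,done,data} vs +{retry,done,data}  match same labels
          case retry:
            &{retry,ok} vs +{retry,ok}  match same labels
              case retry:
                Z vs Z  match
              case ok:
                Z vs Z  match
          case done:
            !Int vs ?Int  match
              end vs end  match
          case data:
            +{data,more} vs &{data,more}  match same labels
              case data:
                end vs end  match
              case more:
                Z vs Z  match

YES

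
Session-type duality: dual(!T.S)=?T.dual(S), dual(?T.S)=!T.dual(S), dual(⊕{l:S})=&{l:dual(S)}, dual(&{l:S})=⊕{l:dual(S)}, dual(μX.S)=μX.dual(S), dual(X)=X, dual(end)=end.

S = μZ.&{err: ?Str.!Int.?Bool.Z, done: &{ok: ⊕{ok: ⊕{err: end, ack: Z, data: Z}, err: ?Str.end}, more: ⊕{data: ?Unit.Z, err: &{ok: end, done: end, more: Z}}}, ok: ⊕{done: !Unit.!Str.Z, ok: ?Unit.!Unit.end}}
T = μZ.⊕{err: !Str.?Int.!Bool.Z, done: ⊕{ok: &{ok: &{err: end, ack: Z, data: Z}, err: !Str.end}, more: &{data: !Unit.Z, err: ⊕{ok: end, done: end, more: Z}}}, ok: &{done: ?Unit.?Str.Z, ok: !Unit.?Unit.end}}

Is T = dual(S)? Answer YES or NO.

YES

μZ vs μZ  ✓ (μ self-dual)
  &{err,done,ok} vs ⊕{err,done,ok}  ✓ same labels
    • err:
      ?Str vs !Str  ✓
        !Int vs ?Int  ✓
          ?Bool vs !Bool  ✓
            Z vs Z  ✓
    • done:
      &{ok,more} vs ⊕{ok,more}  ✓ same labels
        • ok:
          ⊕{ok,err} vs &{ok,err}  ✓ same labels
            • ok:
              ⊕{err,ack,data} vs &{err,ack,data}  ✓ same labels
                • err:
                  end vs end  ✓
                • ack:
                  Z vs Z  ✓
                • data:
                  Z vs Z  ✓
            • err:
              ?Str vs !Str  ✓
                end vs end  ✓
        • more:
          ⊕{data,err} vs &{data,err}  ✓ same labels
            • data:
              ?Unit vs !Unit  ✓
                Z vs Z  ✓
            • err:
              &{ok,done,more} vs ⊕{ok,done,more}  ✓ same labels
                • ok:
                  end vs end  ✓
                • done:
                  end vs end  ✓
                • more:
                  Z vs Z  ✓
    • ok:
      ⊕{done,ok} vs &{done,ok}  ✓ same labels
        • done:
          !Unit vs ?Unit  ✓
            !Str vs ?Str  ✓
              Z vs Z  ✓
        • ok:
          ?Unit vs !Unit  ✓
            !Unit vs ?Unit  ✓
              end vs end  ✓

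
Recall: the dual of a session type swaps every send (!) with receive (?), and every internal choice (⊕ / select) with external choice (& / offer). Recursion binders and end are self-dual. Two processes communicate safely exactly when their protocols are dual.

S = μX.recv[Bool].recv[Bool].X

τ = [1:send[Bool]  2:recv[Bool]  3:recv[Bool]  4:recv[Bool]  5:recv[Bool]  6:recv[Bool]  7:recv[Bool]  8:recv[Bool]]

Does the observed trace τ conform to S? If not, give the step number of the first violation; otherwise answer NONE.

@1 got send[Bool], protocol expects recv[Bool]  ✗

1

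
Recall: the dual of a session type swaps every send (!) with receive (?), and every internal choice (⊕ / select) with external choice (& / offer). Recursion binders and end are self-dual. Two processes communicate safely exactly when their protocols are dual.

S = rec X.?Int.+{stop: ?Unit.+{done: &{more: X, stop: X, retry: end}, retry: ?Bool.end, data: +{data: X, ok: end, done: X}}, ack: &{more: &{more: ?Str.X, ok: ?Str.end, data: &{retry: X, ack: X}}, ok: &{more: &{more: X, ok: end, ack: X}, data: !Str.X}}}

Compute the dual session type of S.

rec X.!Int.&{stop: !Unit.&{done: +{more: X, stop: X, retry: end}, retry: !Bool.end, data: &{data: X, ok: end, done: X}}, ack: +{more: +{more: !Str.X, ok: !Str.end, data: +{retry: X, ack: X}}, ok: +{more: +{more: X, ok: end, ack: X}, data: ?Str.X}}}

rec X → rec X  (rec unchanged)
  ?Int → !Int
    +{stop,ack} → &{stop,ack}  (select→offer)
      [stop]
        ?Unit → !Unit
          +{done,retry,data} → &{done,retry,data}  (select→offer)
            [done]
              &{more,stop,retry} → +{more,stop,retry}  (offer→select)
                [more]
                  X self-dual
                [stop]
                  X self-dual
                [retry]
                  end self-dual
            [retry]
              ?Bool → !Bool
                end self-dual
            [data]
              +{data,ok,done} → &{data,ok,done}  (select→offer)
                [data]
                  X self-dual
                [ok]
                  end self-dual
                [done]
                  X self-dual
      [ack]
        &{more,ok} → +{more,ok}  (offer→select)
          [more]
            &{more,ok,data} → +{more,ok,data}  (offer→select)
              [more]
                ?Str → !Str
                  X self-dual
              [ok]
                ?Str → !Str
                  end self-dual
              [data]
                &{retry,ack} → +{retry,ack}  (offer→select)
                  [retry]
                    X self-dual
                  [ack]
                    X self-dual
          [ok]
            &{more,data} → +{more,data}  (offer→select)
              [more]
                &{more,ok,ack} → +{more,ok,ack}  (offer→select)
                  [more]
                    X self-dual
                  [ok]
                    end self-dual
                  [ack]
                    X self-dual
              [data]
                !Str → ?Str
                  X self-dual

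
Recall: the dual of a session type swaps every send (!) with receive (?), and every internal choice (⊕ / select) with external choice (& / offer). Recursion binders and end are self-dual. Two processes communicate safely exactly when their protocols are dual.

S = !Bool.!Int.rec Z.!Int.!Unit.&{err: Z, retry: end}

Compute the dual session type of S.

?Bool.?Int.rec Z.?Int.?Unit.+{err: Z, retry: end}

!Bool ↦ ?Bool
  !Int ↦ ?Int
    rec Z ↦ rec Z  (μ self-dual)
      !Int ↦ ?Int
        !Unit ↦ ?Unit
          &{err,retry} ↦ +{err,retry}  (external→internal)
            case err:
              Z self-dual
            case retry:
              end self-dual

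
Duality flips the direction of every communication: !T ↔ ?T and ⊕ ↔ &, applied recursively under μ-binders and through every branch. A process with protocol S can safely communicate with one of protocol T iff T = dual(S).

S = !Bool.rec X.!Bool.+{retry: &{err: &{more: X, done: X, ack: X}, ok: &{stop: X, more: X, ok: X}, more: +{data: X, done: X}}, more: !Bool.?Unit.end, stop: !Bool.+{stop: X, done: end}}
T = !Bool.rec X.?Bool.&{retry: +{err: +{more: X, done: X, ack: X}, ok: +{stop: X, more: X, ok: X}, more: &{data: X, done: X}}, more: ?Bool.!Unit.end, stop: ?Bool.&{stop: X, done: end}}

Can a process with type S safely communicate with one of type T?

NO

!Bool | !Bool  ✗ same direction on both sides — not dual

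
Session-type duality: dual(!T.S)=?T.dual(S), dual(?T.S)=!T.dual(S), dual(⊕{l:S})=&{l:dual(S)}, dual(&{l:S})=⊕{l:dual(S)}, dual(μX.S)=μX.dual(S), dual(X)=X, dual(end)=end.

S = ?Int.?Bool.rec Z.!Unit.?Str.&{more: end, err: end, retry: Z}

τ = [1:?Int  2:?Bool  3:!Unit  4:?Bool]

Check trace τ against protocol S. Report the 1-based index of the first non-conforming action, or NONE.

4

[1] ?Int  ok  cont: ?Bool.rec Z.…
[2] ?Bool  ok  cont: rec Z.…
[3] !Unit  ok  cont: ?Str.&{more: end, err: end, retry: rec Z.…}
[4] got ?Bool, protocol expects ?Str  ✗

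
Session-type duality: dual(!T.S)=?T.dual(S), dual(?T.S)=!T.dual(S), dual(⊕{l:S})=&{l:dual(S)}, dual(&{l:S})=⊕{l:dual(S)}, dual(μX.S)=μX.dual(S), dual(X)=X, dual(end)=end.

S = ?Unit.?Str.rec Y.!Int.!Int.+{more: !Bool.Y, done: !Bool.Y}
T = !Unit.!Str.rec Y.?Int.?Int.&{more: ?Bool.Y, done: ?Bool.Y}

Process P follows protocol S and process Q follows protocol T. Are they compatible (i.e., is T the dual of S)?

?Unit ‖ !Unit  match
  ?Str ‖ !Str  match
    rec Y ‖ rec Y  match (rec unchanged)
      !Int ‖ ?Int  match
        !Int ‖ ?Int  match
          +{more,done} ‖ &{more,done}  match same labels
            case more:
              !Bool ‖ ?Bool  match
                Y ‖ Y  match
            case done:
              !Bool ‖ ?Bool  match
                Y ‖ Y  match

YES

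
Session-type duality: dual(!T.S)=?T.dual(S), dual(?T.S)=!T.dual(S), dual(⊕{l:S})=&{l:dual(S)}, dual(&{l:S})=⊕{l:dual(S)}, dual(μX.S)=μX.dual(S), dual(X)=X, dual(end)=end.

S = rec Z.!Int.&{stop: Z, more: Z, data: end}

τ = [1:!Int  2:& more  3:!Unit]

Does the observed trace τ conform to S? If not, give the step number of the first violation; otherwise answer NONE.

[1] !Int  ok  now at &{stop: rec Z.…, more: rec Z.…, data: end}
[2] & more  ok  now at rec Z.…
[3] got !Unit, protocol expects !Int  ✗

3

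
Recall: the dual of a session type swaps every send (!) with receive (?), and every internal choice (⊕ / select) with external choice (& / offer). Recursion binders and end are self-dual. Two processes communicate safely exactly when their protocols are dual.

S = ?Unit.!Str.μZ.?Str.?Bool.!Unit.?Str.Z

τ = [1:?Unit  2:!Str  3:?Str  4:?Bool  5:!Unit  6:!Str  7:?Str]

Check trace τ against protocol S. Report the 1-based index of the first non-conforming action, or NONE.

@1 ?Unit  ✓  residual = !Str.μZ.…
@2 !Str  ✓  residual = μZ.…
@3 ?Str  ✓  residual = ?Bool.!Unit.?Str.μZ.…
@4 ?Bool  ✓  residual = !Unit.?Str.μZ.…
@5 !Unit  ✓  residual = ?Str.μZ.…
@6 got !Str, protocol expects ?Str  ✗

6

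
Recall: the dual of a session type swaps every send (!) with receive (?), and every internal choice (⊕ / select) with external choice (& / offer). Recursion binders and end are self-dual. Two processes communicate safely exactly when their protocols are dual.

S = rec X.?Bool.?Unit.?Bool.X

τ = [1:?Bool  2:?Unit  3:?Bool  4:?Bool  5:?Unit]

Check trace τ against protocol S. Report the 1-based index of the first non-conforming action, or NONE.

@1 ?Bool  ✓  residual = ?Unit.?Bool.rec X.…
@2 ?Unit  ✓  residual = ?Bool.rec X.…
@3 ?Bool  ✓  residual = rec X.…
@4 ?Bool  ✓  residual = ?Unit.?Bool.rec X.…
@5 ?Unit  ✓  residual = ?Bool.rec X.…
all 5 steps conform

NONE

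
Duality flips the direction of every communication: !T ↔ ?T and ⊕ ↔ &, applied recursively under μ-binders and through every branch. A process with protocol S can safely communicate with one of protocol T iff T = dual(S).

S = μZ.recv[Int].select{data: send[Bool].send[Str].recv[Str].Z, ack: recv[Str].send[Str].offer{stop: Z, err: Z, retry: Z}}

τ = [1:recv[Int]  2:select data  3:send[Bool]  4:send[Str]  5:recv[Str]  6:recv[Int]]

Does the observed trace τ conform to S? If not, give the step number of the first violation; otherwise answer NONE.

NONE

step 1: recv[Int]  match  residual = select{data: send[Bool].send[Str].recv[Str].μZ.…, ack: recv[Str].send[Str].offer{stop: μZ.…, err: μZ.…, retry: μZ.…}}
step 2: select data  match  residual = send[Bool].send[Str].recv[Str].μZ.…
step 3: send[Bool]  match  residual = send[Str].recv[Str].μZ.…
step 4: send[Str]  match  residual = recv[Str].μZ.…
step 5: recv[Str]  match  residual = μZ.…
step 6: recv[Int]  match  residual = select{data: send[Bool].send[Str].recv[Str].μZ.…, ack: recv[Str].send[Str].offer{stop: μZ.…, err: μZ.…, retry: μZ.…}}
all 6 steps conform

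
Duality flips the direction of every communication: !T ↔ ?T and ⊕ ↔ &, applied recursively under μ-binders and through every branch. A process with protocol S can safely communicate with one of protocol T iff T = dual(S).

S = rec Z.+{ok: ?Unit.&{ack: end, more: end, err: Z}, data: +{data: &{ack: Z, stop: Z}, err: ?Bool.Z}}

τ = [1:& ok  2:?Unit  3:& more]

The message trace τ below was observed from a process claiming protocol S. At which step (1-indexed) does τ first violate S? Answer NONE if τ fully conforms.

1

step 1: got & ok, protocol expects + ok or + data  ✗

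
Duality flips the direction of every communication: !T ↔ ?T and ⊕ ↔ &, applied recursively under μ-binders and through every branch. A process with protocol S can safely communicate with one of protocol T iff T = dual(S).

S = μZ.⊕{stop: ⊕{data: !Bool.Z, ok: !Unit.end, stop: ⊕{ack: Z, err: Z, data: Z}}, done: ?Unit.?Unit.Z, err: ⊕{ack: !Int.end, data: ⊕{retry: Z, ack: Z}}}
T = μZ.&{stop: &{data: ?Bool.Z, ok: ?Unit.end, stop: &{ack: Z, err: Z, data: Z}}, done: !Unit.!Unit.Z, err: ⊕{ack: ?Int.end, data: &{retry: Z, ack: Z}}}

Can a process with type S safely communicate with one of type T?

NO

μZ | μZ  ok (binder kept)
  ⊕{stop,done,err} | &{stop,done,err}  ok labels match
    case stop:
      ⊕{data,ok,stop} | &{data,ok,stop}  ok labels match
        case data:
          !Bool | ?Bool  ok
            Z | Z  ok
        case ok:
          !Unit | ?Unit  ok
            end | end  ok
        case stop:
          ⊕{ack,err,data} | &{ack,err,data}  ok labels match
            case ack:
              Z | Z  ok
            case err:
              Z | Z  ok
            case data:
              Z | Z  ok
    case done:
      ?Unit | !Unit  ok
        ?Unit | !Unit  ok
          Z | Z  ok
    case err:
      ⊕{ack,data} | ⊕{ack,data}  ✗ choice polarity not flipped — not dual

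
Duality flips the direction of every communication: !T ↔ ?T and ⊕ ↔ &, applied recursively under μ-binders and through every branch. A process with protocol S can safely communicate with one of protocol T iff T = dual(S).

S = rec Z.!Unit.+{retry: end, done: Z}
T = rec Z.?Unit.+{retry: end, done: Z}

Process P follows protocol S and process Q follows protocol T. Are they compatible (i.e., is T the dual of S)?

rec Z ‖ rec Z  match (rec unchanged)
  !Unit ‖ ?Unit  match
    +{retry,done} ‖ +{retry,done}  ✗ choice polarity not flipped — not dual

NO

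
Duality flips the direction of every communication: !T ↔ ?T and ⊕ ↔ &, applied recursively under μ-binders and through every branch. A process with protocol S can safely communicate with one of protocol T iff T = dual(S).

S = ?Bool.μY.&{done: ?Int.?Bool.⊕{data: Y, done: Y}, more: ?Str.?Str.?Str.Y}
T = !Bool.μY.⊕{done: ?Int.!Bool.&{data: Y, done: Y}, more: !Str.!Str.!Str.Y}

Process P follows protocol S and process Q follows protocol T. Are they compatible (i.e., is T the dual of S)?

NO

?Bool vs !Bool  match
  μY vs μY  match (μ self-dual)
    &{done,more} vs ⊕{done,more}  match labels match
      • done:
        ?Int vs ?Int  ✗ same direction on both sides — not dual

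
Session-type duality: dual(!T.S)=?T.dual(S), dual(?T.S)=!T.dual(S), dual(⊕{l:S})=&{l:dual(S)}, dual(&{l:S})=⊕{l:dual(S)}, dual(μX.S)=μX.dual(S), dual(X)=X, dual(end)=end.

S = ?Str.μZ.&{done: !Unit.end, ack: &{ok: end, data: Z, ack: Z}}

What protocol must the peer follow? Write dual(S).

?Str ↦ !Str
  μZ ↦ μZ  (μ self-dual)
    &{done,ack} ↦ ⊕{done,ack}  (external→internal)
      [done]
        !Unit ↦ ?Unit
          end ↦ end
      [ack]
        &{ok,data,ack} ↦ ⊕{ok,data,ack}  (external→internal)
          [ok]
            end ↦ end
          [data]
            Z ↦ Z
          [ack]
            Z ↦ Z

!Str.μZ.⊕{done: ?Unit.end, ack: ⊕{ok: end, data: Z, ack: Z}}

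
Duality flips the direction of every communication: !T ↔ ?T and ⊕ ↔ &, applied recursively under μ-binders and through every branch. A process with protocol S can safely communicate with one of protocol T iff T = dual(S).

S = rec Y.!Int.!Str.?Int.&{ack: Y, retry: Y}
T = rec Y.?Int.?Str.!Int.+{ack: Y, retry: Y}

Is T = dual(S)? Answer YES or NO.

YES

rec Y | rec Y  ✓ (binder kept)
  !Int | ?Int  ✓
    !Str | ?Str  ✓
      ?Int | !Int  ✓
        &{ack,retry} | +{ack,retry}  ✓ labels match
          [ack]
            Y | Y  ✓
          [retry]
            Y | Y  ✓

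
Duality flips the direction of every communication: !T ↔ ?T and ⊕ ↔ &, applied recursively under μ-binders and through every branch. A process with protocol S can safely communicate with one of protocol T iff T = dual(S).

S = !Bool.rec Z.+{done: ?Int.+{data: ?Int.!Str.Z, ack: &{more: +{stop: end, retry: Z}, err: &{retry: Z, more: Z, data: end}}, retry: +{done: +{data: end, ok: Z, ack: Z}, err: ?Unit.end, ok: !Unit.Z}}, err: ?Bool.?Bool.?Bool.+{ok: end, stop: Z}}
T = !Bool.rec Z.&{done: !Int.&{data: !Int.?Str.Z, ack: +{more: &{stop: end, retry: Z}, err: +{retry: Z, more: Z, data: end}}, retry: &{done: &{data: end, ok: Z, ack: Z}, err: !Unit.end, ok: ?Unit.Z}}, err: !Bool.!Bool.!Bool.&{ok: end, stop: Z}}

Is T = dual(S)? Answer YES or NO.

!Bool vs !Bool  ✗ same direction on both sides — not dual

NO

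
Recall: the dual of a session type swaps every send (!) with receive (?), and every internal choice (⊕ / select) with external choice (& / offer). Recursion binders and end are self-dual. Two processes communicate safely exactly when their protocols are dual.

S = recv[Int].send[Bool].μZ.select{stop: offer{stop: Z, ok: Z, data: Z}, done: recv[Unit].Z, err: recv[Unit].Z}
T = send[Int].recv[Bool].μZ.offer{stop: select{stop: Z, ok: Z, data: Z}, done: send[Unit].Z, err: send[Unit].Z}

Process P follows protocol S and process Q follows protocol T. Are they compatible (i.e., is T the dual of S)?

YES

recv[Int] | send[Int]  ok
  send[Bool] | recv[Bool]  ok
    μZ | μZ  ok (binder kept)
      select{stop,done,err} | offer{stop,done,err}  ok same labels
        [stop]
          offer{stop,ok,data} | select{stop,ok,data}  ok same labels
            [stop]
              Z | Z  ok
            [ok]
              Z | Z  ok
            [data]
              Z | Z  ok
        [done]
          recv[Unit] | send[Unit]  ok
            Z | Z  ok
        [err]
          recv[Unit] | send[Unit]  ok
            Z | Z  ok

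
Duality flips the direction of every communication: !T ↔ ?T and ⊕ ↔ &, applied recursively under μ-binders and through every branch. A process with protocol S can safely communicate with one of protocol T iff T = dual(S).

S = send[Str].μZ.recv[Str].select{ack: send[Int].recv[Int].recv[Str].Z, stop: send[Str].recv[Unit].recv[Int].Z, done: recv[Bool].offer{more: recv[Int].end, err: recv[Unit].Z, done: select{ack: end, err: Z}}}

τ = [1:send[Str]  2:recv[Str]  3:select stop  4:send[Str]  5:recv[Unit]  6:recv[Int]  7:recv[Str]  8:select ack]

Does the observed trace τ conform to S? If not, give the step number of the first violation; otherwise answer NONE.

step 1: send[Str]  ✓  cont: μZ.…
step 2: recv[Str]  ✓  cont: select{ack: send[Int].recv[Int].recv[Str].μZ.…, stop: send[Str].recv[Unit].recv[Int].μZ.…, done: recv[Bool].offer{more: recv[Int].end, err: recv[Unit].μZ.…, done: select{ack: end, err: μZ.…}}}
step 3: select stop  ✓  cont: send[Str].recv[Unit].recv[Int].μZ.…
step 4: send[Str]  ✓  cont: recv[Unit].recv[Int].μZ.…
step 5: recv[Unit]  ✓  cont: recv[Int].μZ.…
step 6: recv[Int]  ✓  cont: μZ.…
step 7: recv[Str]  ✓  cont: select{ack: send[Int].recv[Int].recv[Str].μZ.…, stop: send[Str].recv[Unit].recv[Int].μZ.…, done: recv[Bool].offer{more: recv[Int].end, err: recv[Unit].μZ.…, done: select{ack: end, err: μZ.…}}}
step 8: select ack  ✓  cont: send[Int].recv[Int].recv[Str].μZ.…
trace exhausted — no violation

NONE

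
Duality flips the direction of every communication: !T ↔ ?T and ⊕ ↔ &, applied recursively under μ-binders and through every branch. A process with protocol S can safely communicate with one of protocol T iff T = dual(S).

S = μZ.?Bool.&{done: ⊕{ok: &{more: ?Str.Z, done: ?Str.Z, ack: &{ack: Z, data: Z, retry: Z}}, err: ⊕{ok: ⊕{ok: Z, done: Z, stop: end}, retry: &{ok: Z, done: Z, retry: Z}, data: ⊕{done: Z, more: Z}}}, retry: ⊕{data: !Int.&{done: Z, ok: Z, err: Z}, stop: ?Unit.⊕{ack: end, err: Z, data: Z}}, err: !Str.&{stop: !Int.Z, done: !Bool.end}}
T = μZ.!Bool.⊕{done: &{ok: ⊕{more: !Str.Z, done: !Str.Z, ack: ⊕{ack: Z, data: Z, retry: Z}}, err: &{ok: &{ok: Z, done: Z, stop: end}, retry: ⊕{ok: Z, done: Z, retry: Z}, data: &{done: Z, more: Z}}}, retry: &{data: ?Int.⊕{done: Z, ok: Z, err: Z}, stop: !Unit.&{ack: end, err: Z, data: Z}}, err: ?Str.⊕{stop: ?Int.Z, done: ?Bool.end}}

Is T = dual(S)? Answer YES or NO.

μZ vs μZ  match (binder kept)
  ?Bool vs !Bool  match
    &{done,retry,err} vs ⊕{done,retry,err}  match same labels
      [done]
        ⊕{ok,err} vs &{ok,err}  match same labels
          [ok]
            &{more,done,ack} vs ⊕{more,done,ack}  match same labels
              [more]
                ?Str vs !Str  match
                  Z vs Z  match
              [done]
                ?Str vs !Str  match
                  Z vs Z  match
              [ack]
                &{ack,data,retry} vs ⊕{ack,data,retry}  match same labels
                  [ack]
                    Z vs Z  match
                  [data]
                    Z vs Z  match
                  [retry]
                    Z vs Z  match
          [err]
            ⊕{ok,retry,data} vs &{ok,retry,data}  match same labels
              [ok]
                ⊕{ok,done,stop} vs &{ok,done,stop}  match same labels
                  [ok]
                    Z vs Z  match
                  [done]
                    Z vs Z  match
                  [stop]
                    end vs end  match
              [retry]
                &{ok,done,retry} vs ⊕{ok,done,retry}  match same labels
                  [ok]
                    Z vs Z  match
                  [done]
                    Z vs Z  match
                  [retry]
                    Z vs Z  match
              [data]
                ⊕{done,more} vs &{done,more}  match same labels
                  [done]
                    Z vs Z  match
                  [more]
                    Z vs Z  match
      [retry]
        ⊕{data,stop} vs &{data,stop}  match same labels
          [data]
            !Int vs ?Int  match
              &{done,ok,err} vs ⊕{done,ok,err}  match same labels
                [done]
                  Z vs Z  match
                [ok]
                  Z vs Z  match
                [err]
                  Z vs Z  match
          [stop]
            ?Unit vs !Unit  match
              ⊕{ack,err,data} vs &{ack,err,data}  match same labels
                [ack]
                  end vs end  match
                [err]
                  Z vs Z  match
                [data]
                  Z vs Z  match
      [err]
        !Str vs ?Str  match
          &{stop,done} vs ⊕{stop,done}  match same labels
            [stop]
              !Int vs ?Int  match
                Z vs Z  match
            [done]
              !Bool vs ?Bool  match
                end vs end  match

YES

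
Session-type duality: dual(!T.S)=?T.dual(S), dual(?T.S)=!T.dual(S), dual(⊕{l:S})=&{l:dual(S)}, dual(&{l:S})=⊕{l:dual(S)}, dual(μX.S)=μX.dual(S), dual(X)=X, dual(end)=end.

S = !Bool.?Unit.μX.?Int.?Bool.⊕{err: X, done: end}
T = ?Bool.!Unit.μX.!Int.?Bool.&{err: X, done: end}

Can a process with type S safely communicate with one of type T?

NO

!Bool ‖ ?Bool  ok
  ?Unit ‖ !Unit  ok
    μX ‖ μX  ok (rec unchanged)
      ?Int ‖ !Int  ok
        ?Bool ‖ ?Bool  ✗ same direction on both sides — not dual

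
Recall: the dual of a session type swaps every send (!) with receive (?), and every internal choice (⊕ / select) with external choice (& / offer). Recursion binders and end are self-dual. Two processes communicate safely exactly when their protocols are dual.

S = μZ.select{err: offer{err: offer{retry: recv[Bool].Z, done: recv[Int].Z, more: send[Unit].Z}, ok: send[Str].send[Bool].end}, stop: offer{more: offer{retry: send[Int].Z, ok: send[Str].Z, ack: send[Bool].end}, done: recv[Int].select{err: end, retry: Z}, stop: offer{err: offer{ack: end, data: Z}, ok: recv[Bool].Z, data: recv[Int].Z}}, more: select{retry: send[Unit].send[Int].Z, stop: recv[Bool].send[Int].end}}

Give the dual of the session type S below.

μZ.offer{err: select{err: select{retry: send[Bool].Z, done: send[Int].Z, more: recv[Unit].Z}, ok: recv[Str].recv[Bool].end}, stop: select{more: select{retry: recv[Int].Z, ok: recv[Str].Z, ack: recv[Bool].end}, done: send[Int].offer{err: end, retry: Z}, stop: select{err: select{ack: end, data: Z}, ok: send[Bool].Z, data: send[Int].Z}}, more: offer{retry: recv[Unit].recv[Int].Z, stop: send[Bool].recv[Int].end}}

μZ → μZ  (binder kept)
  select{err,stop,more} → offer{err,stop,more}  (select→offer)
    • err:
      offer{err,ok} → select{err,ok}  (external→internal)
        • err:
          offer{retry,done,more} → select{retry,done,more}  (external→internal)
            • retry:
              recv[Bool] → send[Bool]
                Z self-dual
            • done:
              recv[Int] → send[Int]
                Z self-dual
            • more:
              send[Unit] → recv[Unit]
                Z self-dual
        • ok:
          send[Str] → recv[Str]
            send[Bool] → recv[Bool]
              end self-dual
    • stop:
      offer{more,done,stop} → select{more,done,stop}  (external→internal)
        • more:
          offer{retry,ok,ack} → select{retry,ok,ack}  (external→internal)
            • retry:
              send[Int] → recv[Int]
                Z self-dual
            • ok:
              send[Str] → recv[Str]
                Z self-dual
            • ack:
              send[Bool] → recv[Bool]
                end self-dual
        • done:
          recv[Int] → send[Int]
            select{err,retry} → offer{err,retry}  (select→offer)
              • err:
                end self-dual
              • retry:
                Z self-dual
        • stop:
          offer{err,ok,data} → select{err,ok,data}  (external→internal)
            • err:
              offer{ack,data} → select{ack,data}  (external→internal)
                • ack:
                  end self-dual
                • data:
                  Z self-dual
            • ok:
              recv[Bool] → send[Bool]
                Z self-dual
            • data:
              recv[Int] → send[Int]
                Z self-dual
    • more:
      select{retry,stop} → offer{retry,stop}  (select→offer)
        • retry:
          send[Unit] → recv[Unit]
            send[Int] → recv[Int]
              Z self-dual
        • stop:
          recv[Bool] → send[Bool]
            send[Int] → recv[Int]
              end self-dual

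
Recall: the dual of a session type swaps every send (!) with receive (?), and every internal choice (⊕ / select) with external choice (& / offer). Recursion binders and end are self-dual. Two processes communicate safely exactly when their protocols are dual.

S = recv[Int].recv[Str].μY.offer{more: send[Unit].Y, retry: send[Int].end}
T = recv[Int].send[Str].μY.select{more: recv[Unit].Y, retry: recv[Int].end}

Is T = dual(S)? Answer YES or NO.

recv[Int] | recv[Int]  ✗ same direction on both sides — not dual

NO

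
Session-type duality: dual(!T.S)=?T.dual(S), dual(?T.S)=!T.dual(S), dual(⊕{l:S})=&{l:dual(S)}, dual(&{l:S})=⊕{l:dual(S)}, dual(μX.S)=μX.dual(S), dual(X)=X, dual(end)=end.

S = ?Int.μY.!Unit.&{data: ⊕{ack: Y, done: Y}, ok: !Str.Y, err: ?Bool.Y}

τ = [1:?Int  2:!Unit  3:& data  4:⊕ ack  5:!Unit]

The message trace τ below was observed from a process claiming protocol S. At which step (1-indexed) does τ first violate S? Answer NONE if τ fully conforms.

NONE

step 1: ?Int  match  residual = μY.…
step 2: !Unit  match  residual = &{data: ⊕{ack: μY.…, done: μY.…}, ok: !Str.μY.…, err: ?Bool.μY.…}
step 3: & data  match  residual = ⊕{ack: μY.…, done: μY.…}
step 4: ⊕ ack  match  residual = μY.…
step 5: !Unit  match  residual = &{data: ⊕{ack: μY.…, done: μY.…}, ok: !Str.μY.…, err: ?Bool.μY.…}
τ conforms to S (length 5)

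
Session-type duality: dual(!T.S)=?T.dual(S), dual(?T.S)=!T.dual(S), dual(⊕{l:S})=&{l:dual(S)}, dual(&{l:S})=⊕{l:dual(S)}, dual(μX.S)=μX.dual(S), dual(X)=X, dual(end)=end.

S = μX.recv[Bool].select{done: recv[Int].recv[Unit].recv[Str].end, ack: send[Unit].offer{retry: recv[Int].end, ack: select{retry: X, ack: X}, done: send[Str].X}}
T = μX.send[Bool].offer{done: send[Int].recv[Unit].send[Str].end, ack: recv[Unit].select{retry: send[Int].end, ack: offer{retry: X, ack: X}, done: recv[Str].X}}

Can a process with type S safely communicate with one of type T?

μX ‖ μX  match (binder kept)
  recv[Bool] ‖ send[Bool]  match
    select{done,ack} ‖ offer{done,ack}  match same labels
      • done:
        recv[Int] ‖ send[Int]  match
          recv[Unit] ‖ recv[Unit]  ✗ same direction on both sides — not dual

NO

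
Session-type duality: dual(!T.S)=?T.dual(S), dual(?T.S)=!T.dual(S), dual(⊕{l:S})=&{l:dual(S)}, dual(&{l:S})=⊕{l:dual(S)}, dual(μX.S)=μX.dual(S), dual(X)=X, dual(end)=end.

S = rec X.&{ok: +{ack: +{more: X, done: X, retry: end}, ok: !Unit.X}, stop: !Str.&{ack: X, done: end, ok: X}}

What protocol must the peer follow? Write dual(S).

rec X.+{ok: &{ack: &{more: X, done: X, retry: end}, ok: ?Unit.X}, stop: ?Str.+{ack: X, done: end, ok: X}}

rec X = rec X  (μ self-dual)
  &{ok,stop} = +{ok,stop}  (external→internal)
    [ok]
      +{ack,ok} = &{ack,ok}  (select→offer)
        [ack]
          +{more,done,retry} = &{more,done,retry}  (select→offer)
            [more]
              X ↦ X
            [done]
              X ↦ X
            [retry]
              end ↦ end
        [ok]
          !Unit = ?Unit
            X ↦ X
    [stop]
      !Str = ?Str
        &{ack,done,ok} = +{ack,done,ok}  (external→internal)
          [ack]
            X ↦ X
          [done]
            end ↦ end
          [ok]
            X ↦ X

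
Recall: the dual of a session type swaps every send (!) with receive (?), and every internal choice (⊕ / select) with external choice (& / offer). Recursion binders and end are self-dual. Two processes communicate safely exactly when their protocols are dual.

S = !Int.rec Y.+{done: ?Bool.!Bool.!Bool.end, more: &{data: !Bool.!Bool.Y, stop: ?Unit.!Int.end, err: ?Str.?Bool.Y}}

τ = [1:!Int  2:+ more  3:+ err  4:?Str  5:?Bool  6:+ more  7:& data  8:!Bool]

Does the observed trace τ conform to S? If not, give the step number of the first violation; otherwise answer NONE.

3

step 1: !Int  ✓  cont: rec Y.…
step 2: + more  ✓  cont: &{data: !Bool.!Bool.rec Y.…, stop: ?Unit.!Int.end, err: ?Str.?Bool.rec Y.…}
step 3: got + err, protocol expects & data or & stop or & err  ✗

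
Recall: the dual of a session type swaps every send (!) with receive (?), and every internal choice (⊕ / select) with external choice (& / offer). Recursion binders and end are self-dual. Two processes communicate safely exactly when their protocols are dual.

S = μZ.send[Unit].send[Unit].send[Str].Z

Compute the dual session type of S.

μZ.recv[Unit].recv[Unit].recv[Str].Z

μZ → μZ  (binder kept)
  send[Unit] → recv[Unit]
    send[Unit] → recv[Unit]
      send[Str] → recv[Str]
        Z ↦ Z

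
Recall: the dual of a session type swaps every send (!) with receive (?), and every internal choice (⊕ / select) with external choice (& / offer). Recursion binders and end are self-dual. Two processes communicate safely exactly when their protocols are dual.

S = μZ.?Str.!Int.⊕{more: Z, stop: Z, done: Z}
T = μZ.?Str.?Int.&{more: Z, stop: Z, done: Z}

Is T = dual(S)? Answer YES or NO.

NO

μZ vs μZ  ✓ (binder kept)
  ?Str vs ?Str  ✗ same direction on both sides — not dual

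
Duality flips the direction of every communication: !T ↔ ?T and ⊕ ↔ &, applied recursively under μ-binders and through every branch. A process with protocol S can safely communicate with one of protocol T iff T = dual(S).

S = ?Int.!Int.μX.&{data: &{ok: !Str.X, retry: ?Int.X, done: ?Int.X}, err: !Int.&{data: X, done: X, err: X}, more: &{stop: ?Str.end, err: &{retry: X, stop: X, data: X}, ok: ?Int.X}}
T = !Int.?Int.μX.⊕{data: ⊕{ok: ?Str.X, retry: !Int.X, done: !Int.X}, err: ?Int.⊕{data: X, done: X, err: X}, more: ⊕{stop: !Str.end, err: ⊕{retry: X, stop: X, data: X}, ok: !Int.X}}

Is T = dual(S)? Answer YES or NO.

?Int vs !Int  ✓
  !Int vs ?Int  ✓
    μX vs μX  ✓ (μ self-dual)
      &{data,err,more} vs ⊕{data,err,more}  ✓ labels match
        [data]
          &{ok,retry,done} vs ⊕{ok,retry,done}  ✓ labels match
            [ok]
              !Str vs ?Str  ✓
                X vs X  ✓
            [retry]
              ?Int vs !Int  ✓
                X vs X  ✓
            [done]
              ?Int vs !Int  ✓
                X vs X  ✓
        [err]
          !Int vs ?Int  ✓
            &{data,done,err} vs ⊕{data,done,err}  ✓ labels match
              [data]
                X vs X  ✓
              [done]
                X vs X  ✓
              [err]
                X vs X  ✓
        [more]
          &{stop,err,ok} vs ⊕{stop,err,ok}  ✓ labels match
            [stop]
              ?Str vs !Str  ✓
                end vs end  ✓
            [err]
              &{retry,stop,data} vs ⊕{retry,stop,data}  ✓ labels match
                [retry]
                  X vs X  ✓
                [stop]
                  X vs X  ✓
                [data]
                  X vs X  ✓
            [ok]
              ?Int vs !Int  ✓
                X vs X  ✓

YES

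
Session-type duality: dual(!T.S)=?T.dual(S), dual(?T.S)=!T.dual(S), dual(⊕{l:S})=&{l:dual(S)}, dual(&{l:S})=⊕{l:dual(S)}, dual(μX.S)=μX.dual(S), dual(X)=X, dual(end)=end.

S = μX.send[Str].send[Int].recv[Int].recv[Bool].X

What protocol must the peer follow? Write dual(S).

μX = μX  (rec unchanged)
  send[Str] = recv[Str]
    send[Int] = recv[Int]
      recv[Int] = send[Int]
        recv[Bool] = send[Bool]
          dual(X) = X

μX.recv[Str].recv[Int].send[Int].send[Bool].X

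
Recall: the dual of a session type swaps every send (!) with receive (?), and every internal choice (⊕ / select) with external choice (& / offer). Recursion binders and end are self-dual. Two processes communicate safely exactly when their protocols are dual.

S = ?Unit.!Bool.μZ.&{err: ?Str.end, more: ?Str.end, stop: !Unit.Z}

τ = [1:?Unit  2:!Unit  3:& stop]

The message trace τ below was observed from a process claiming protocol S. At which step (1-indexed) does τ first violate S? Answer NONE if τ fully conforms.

2

@1 ?Unit  ok  residual = !Bool.μZ.…
@2 got !Unit, protocol expects !Bool  ✗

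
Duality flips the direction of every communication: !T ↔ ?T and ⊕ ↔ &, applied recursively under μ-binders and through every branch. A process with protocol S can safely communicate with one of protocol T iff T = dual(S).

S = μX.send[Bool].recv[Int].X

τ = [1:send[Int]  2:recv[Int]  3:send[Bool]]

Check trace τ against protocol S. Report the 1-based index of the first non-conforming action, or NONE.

[1] got send[Int], protocol expects send[Bool]  ✗

1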